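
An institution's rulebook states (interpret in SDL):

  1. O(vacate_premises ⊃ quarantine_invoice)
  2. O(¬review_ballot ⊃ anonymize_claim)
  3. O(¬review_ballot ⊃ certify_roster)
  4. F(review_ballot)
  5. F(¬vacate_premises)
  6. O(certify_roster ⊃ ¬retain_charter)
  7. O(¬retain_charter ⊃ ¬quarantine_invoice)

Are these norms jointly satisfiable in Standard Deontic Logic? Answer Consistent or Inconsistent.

F(¬vacate_premises) at premise 5 means O(vacate_premises).
From O(vacate_premises) and premise 1, O(vacate_premises ⊃ quarantine_invoice), we obtain O(quarantine_invoice).
Premise 7 is O(¬retain_charter ⊃ ¬quarantine_invoice); contrapositively O(quarantine_invoice ⊃ retain_charter). Since O(quarantine_invoice) holds, K gives O(retain_charter).
The contrapositive of premise 6 (O(certify_roster ⊃ ¬retain_charter)) is O(retain_charter ⊃ ¬certify_roster), and O(retain_charter) is already established, so O(¬certify_roster).
Premise 3 is O(¬review_ballot ⊃ certify_roster); contrapositively O(¬certify_roster ⊃ review_ballot). Since O(¬certify_roster) holds, K gives O(review_ballot).
However, F(review_ballot) at premise 4 amounts to O(¬review_ballot).
We now have both O(review_ballot) and O(¬review_ballot) — review_ballot is simultaneously obligatory and forbidden, violating the D-axiom.

Inconsistent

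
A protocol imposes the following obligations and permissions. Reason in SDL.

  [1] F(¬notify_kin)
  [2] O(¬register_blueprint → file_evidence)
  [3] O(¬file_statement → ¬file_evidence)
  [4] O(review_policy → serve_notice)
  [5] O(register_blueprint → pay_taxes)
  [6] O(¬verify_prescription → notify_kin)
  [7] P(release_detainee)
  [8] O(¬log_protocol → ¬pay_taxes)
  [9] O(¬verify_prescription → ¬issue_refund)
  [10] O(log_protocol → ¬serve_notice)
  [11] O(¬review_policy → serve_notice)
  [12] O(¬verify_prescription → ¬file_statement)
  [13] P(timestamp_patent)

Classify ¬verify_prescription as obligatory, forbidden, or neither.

Premises 4 and 11 cover both cases: O(review_policy → serve_notice) and O(¬review_policy → serve_notice). Since review_policy ∨ ¬review_policy is a tautology, O(serve_notice) follows.
Premise 10 is O(log_protocol → ¬serve_notice); contrapositively O(serve_notice → ¬log_protocol). Since O(serve_notice) holds, K gives O(¬log_protocol).
Premise 8 is O(¬log_protocol → ¬pay_taxes); since O(¬log_protocol), deontic closure gives O(¬pay_taxes).
Premise 5 is O(register_blueprint → pay_taxes); contrapositively O(¬pay_taxes → ¬register_blueprint). Since O(¬pay_taxes) holds, K gives O(¬register_blueprint).
With premise 2, O(¬register_blueprint → file_evidence), the K-axiom yields O(file_evidence).
Premise 3 is O(¬file_statement → ¬file_evidence); contrapositively O(file_evidence → file_statement). Since O(file_evidence) holds, K gives O(file_statement).
Premise 12, O(¬verify_prescription → ¬file_statement), contraposes to O(file_statement → verify_prescription); with O(file_statement) we get O(verify_prescription).
Premises 1, 6, 7, 9, 13 do not contribute to this derivation.
Thus O(verify_prescription), which is F(¬verify_prescription): ¬verify_prescription is forbidden.

Forbidden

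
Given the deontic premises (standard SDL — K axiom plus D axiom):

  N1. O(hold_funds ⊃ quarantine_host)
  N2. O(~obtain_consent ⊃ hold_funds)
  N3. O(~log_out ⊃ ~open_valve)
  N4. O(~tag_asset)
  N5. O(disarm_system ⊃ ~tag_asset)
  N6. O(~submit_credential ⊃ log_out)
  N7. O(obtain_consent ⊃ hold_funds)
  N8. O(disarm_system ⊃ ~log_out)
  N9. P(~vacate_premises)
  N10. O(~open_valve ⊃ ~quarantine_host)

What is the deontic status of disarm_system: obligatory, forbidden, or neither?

Premises 2 and 7 are O(~obtain_consent ⊃ hold_funds) and O(obtain_consent ⊃ hold_funds); every ideal world satisfies ~obtain_consent or obtain_consent, so in either case hold_funds holds — hence O(hold_funds).
From O(hold_funds) and premise 1, O(hold_funds ⊃ quarantine_host), we obtain O(quarantine_host).
The contrapositive of premise 10 (O(~open_valve ⊃ ~quarantine_host)) is O(quarantine_host ⊃ open_valve), and O(quarantine_host) is already established, so O(open_valve).
The contrapositive of premise 3 (O(~log_out ⊃ ~open_valve)) is O(open_valve ⊃ log_out), and O(open_valve) is already established, so O(log_out).
The contrapositive of premise 8 (O(disarm_system ⊃ ~log_out)) is O(log_out ⊃ ~disarm_system), and O(log_out) is already established, so O(~disarm_system).
Premises 4, 5, 6, 9 do not contribute to this derivation.
Thus O(~disarm_system), which is F(disarm_system): disarm_system is forbidden.

Forbidden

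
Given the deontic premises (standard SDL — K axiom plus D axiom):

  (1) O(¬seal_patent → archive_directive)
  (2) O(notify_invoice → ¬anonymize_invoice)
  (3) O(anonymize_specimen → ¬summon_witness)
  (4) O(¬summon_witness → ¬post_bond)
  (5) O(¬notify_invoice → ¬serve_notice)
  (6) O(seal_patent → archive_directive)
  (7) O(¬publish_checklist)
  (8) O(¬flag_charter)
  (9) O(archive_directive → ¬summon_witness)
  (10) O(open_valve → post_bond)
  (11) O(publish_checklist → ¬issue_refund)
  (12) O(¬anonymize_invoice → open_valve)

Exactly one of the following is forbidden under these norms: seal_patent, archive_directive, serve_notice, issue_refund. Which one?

serve_notice

Premises 1 and 6 cover both cases: O(¬seal_patent → archive_directive) and O(seal_patent → archive_directive). Since ¬seal_patent ∨ seal_patent is a tautology, O(archive_directive) follows.
Premise 9 is O(archive_directive → ¬summon_witness); since O(archive_directive), deontic closure gives O(¬summon_witness).
From O(¬summon_witness) and premise 4, O(¬summon_witness → ¬post_bond), we obtain O(¬post_bond).
Premise 10, O(open_valve → post_bond), contraposes to O(¬post_bond → ¬open_valve); with O(¬post_bond) we get O(¬open_valve).
Premise 12, O(¬anonymize_invoice → open_valve), contraposes to O(¬open_valve → anonymize_invoice); with O(¬open_valve) we get O(anonymize_invoice).
The contrapositive of premise 2 (O(notify_invoice → ¬anonymize_invoice)) is O(anonymize_invoice → ¬notify_invoice), and O(anonymize_invoice) is already established, so O(¬notify_invoice).
Applying K to premise 5 (O(¬notify_invoice → ¬serve_notice)) and O(¬notify_invoice) yields O(¬serve_notice).
So O(¬serve_notice) holds, i.e. serve_notice is forbidden. None of the other listed options is forbidden under the premises.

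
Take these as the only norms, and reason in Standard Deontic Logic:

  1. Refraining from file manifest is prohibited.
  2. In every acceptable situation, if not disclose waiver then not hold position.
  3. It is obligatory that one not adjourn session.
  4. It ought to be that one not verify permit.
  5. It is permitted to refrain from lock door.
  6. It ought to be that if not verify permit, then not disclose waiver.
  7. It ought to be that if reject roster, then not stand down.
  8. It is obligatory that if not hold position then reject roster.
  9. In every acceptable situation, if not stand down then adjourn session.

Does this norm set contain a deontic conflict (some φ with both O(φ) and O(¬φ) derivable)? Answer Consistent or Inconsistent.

Inconsistent

Premise 4 states O(¬verify_permit) outright.
With premise 6, O(¬verify_permit → ¬disclose_waiver), the K-axiom yields O(¬disclose_waiver).
From O(¬disclose_waiver) and premise 2, O(¬disclose_waiver → ¬hold_position), we obtain O(¬hold_position).
Premise 8 is O(¬hold_position → reject_roster); since O(¬hold_position), deontic closure gives O(reject_roster).
Premise 7 is O(reject_roster → ¬stand_down); since O(reject_roster), deontic closure gives O(¬stand_down).
Applying K to premise 9 (O(¬stand_down → adjourn_session)) and O(¬stand_down) yields O(adjourn_session).
However, premise 3 gives O(¬adjourn_session).
We now have both O(adjourn_session) and O(¬adjourn_session) — adjourn_session is simultaneously obligatory and forbidden, violating the D-axiom.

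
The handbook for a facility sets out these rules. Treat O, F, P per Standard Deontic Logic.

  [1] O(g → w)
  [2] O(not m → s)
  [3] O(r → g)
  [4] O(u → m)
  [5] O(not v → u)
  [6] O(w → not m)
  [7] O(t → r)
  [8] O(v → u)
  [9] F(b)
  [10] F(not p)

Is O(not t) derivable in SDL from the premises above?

Yes

By case analysis on not v: premise 5 gives O(not v → u) and premise 8 gives O(v → u), so O(u) either way.
Applying K to premise 4 (O(u → m)) and O(u) yields O(m).
The contrapositive of premise 6 (O(w → not m)) is O(m → not w), and O(m) is already established, so O(not w).
Premise 1 is O(g → w); contrapositively O(not w → not g). Since O(not w) holds, K gives O(not g).
Premise 3, O(r → g), contraposes to O(not g → not r); with O(not g) we get O(not r).
The contrapositive of premise 7 (O(t → r)) is O(not r → not t), and O(not r) is already established, so O(not t).
Premises 2, 9, 10 do not contribute to this derivation.
So O(not t) follows.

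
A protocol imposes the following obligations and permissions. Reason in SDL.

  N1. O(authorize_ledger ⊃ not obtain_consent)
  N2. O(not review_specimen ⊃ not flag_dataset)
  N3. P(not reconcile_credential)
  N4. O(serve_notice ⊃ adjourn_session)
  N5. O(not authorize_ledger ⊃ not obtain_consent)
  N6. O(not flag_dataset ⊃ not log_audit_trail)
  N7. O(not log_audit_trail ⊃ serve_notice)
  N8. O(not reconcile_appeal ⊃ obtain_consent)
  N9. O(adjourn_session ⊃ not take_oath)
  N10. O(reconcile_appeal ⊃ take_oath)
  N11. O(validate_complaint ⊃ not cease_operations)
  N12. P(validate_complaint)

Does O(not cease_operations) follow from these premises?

No

Premise 11 is O(validate_complaint ⊃ not cease_operations), but O(validate_complaint) is not derivable from the premises (the permission P(validate_complaint) asserts only not O(not validate_complaint), not O(validate_complaint)), so it does not yield O(not cease_operations).
No other premise forces O(not cease_operations). An ideal world satisfying every premise can still have not cease_operations false, so O(not cease_operations) is not derivable.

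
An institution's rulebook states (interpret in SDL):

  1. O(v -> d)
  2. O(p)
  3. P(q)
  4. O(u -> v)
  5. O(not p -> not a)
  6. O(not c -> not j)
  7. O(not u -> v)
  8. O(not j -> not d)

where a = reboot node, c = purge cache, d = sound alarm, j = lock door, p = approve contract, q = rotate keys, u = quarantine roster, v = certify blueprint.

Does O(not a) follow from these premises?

Premise 5 is O(not p -> not a), but O(not p) is not derivable from the premises, so it does not yield O(not a).
No other premise forces O(not a). An ideal world satisfying every premise can still have not a false, so O(not a) is not derivable.

No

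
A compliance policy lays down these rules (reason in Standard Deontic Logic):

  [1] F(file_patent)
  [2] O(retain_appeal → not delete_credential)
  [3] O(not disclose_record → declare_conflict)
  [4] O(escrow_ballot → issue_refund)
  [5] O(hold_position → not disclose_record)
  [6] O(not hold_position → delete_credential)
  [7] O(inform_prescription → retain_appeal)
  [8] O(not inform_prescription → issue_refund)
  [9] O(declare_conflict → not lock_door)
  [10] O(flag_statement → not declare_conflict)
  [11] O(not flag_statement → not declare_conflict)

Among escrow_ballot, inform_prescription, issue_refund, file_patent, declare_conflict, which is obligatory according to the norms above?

Premises 11 and 10 cover both cases: O(not flag_statement → not declare_conflict) and O(flag_statement → not declare_conflict). Since not flag_statement ∨ flag_statement is a tautology, O(not declare_conflict) follows.
The contrapositive of premise 3 (O(not disclose_record → declare_conflict)) is O(not declare_conflict → disclose_record), and O(not declare_conflict) is already established, so O(disclose_record).
Premise 5, O(hold_position → not disclose_record), contraposes to O(disclose_record → not hold_position); with O(disclose_record) we get O(not hold_position).
With premise 6, O(not hold_position → delete_credential), the K-axiom yields O(delete_credential).
Premise 2, O(retain_appeal → not delete_credential), contraposes to O(delete_credential → not retain_appeal); with O(delete_credential) we get O(not retain_appeal).
The contrapositive of premise 7 (O(inform_prescription → retain_appeal)) is O(not retain_appeal → not inform_prescription), and O(not retain_appeal) is already established, so O(not inform_prescription).
Applying K to premise 8 (O(not inform_prescription → issue_refund)) and O(not inform_prescription) yields O(issue_refund).
So O(issue_refund) holds — issue_refund is obligatory. None of the other listed options is made obligatory by any chain of premises.

issue_refund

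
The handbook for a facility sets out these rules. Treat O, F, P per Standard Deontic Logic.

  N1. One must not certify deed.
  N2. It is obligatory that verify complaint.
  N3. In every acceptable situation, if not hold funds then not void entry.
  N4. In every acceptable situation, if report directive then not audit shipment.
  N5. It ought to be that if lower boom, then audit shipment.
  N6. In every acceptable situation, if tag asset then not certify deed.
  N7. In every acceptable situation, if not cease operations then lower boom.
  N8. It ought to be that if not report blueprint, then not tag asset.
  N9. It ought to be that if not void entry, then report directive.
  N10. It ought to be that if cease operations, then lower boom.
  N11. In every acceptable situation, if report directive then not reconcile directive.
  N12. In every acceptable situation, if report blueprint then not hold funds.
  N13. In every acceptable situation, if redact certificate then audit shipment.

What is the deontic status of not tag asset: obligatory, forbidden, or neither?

Obligatory

By case analysis on cease_operations: premise 10 gives O(cease_operations → lower_boom) and premise 7 gives O(¬cease_operations → lower_boom), so O(lower_boom) either way.
From O(lower_boom) and premise 5, O(lower_boom → audit_shipment), we obtain O(audit_shipment).
Premise 4, O(report_directive → ¬audit_shipment), contraposes to O(audit_shipment → ¬report_directive); with O(audit_shipment) we get O(¬report_directive).
Premise 9 is O(¬void_entry → report_directive); contrapositively O(¬report_directive → void_entry). Since O(¬report_directive) holds, K gives O(void_entry).
The contrapositive of premise 3 (O(¬hold_funds → ¬void_entry)) is O(void_entry → hold_funds), and O(void_entry) is already established, so O(hold_funds).
Premise 12, O(report_blueprint → ¬hold_funds), contraposes to O(hold_funds → ¬report_blueprint); with O(hold_funds) we get O(¬report_blueprint).
With premise 8, O(¬report_blueprint → ¬tag_asset), the K-axiom yields O(¬tag_asset).
Premises 1, 2, 6, 11, 13 do not contribute to this derivation.
Hence ¬tag_asset is obligatory.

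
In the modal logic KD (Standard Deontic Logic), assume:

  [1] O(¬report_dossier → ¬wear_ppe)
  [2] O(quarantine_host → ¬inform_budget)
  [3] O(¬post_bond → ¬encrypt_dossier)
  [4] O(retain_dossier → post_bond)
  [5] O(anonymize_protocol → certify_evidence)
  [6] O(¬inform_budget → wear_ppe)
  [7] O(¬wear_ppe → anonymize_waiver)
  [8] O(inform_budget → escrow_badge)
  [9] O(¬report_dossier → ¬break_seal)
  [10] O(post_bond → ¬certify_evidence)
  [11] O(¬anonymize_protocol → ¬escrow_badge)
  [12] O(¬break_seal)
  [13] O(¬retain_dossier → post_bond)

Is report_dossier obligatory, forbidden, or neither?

Premises 13 and 4 are O(¬retain_dossier → post_bond) and O(retain_dossier → post_bond); every ideal world satisfies ¬retain_dossier or retain_dossier, so in either case post_bond holds — hence O(post_bond).
With premise 10, O(post_bond → ¬certify_evidence), the K-axiom yields O(¬certify_evidence).
The contrapositive of premise 5 (O(anonymize_protocol → certify_evidence)) is O(¬certify_evidence → ¬anonymize_protocol), and O(¬certify_evidence) is already established, so O(¬anonymize_protocol).
Applying K to premise 11 (O(¬anonymize_protocol → ¬escrow_badge)) and O(¬anonymize_protocol) yields O(¬escrow_badge).
The contrapositive of premise 8 (O(inform_budget → escrow_badge)) is O(¬escrow_badge → ¬inform_budget), and O(¬escrow_badge) is already established, so O(¬inform_budget).
Premise 6 is O(¬inform_budget → wear_ppe); since O(¬inform_budget), deontic closure gives O(wear_ppe).
Premise 1 is O(¬report_dossier → ¬wear_ppe); contrapositively O(wear_ppe → report_dossier). Since O(wear_ppe) holds, K gives O(report_dossier).
Premises 2, 3, 7, 9, 12 do not contribute to this derivation.
Hence report_dossier is obligatory.

Obligatory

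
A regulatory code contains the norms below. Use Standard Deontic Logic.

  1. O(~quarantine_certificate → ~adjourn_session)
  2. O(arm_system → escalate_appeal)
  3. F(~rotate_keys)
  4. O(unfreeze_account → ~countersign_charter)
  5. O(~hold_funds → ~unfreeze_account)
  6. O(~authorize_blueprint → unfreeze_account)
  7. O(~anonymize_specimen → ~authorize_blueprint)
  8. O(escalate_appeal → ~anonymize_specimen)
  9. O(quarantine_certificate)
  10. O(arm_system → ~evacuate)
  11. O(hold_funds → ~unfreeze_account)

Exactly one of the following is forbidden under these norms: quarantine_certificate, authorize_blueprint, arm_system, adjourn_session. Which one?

Premises 5 and 11 are O(~hold_funds → ~unfreeze_account) and O(hold_funds → ~unfreeze_account); every ideal world satisfies ~hold_funds or hold_funds, so in either case ~unfreeze_account holds — hence O(~unfreeze_account).
Premise 6, O(~authorize_blueprint → unfreeze_account), contraposes to O(~unfreeze_account → authorize_blueprint); with O(~unfreeze_account) we get O(authorize_blueprint).
The contrapositive of premise 7 (O(~anonymize_specimen → ~authorize_blueprint)) is O(authorize_blueprint → anonymize_specimen), and O(authorize_blueprint) is already established, so O(anonymize_specimen).
Premise 8, O(escalate_appeal → ~anonymize_specimen), contraposes to O(anonymize_specimen → ~escalate_appeal); with O(anonymize_specimen) we get O(~escalate_appeal).
Premise 2 is O(arm_system → escalate_appeal); contrapositively O(~escalate_appeal → ~arm_system). Since O(~escalate_appeal) holds, K gives O(~arm_system).
So O(~arm_system) holds, i.e. arm_system is forbidden. None of the other listed options is forbidden under the premises.

arm_system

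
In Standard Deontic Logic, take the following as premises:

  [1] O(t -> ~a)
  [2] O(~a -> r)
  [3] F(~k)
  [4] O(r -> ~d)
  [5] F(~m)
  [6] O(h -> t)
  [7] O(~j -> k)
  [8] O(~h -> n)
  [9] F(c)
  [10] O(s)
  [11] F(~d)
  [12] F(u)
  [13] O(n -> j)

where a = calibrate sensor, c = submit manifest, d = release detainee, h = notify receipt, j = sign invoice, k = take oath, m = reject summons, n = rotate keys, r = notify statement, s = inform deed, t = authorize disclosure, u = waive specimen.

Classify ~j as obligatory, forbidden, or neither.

Forbidden

Premise 11 is F(~d), i.e. O(d).
The contrapositive of premise 4 (O(r -> ~d)) is O(d -> ~r), and O(d) is already established, so O(~r).
Premise 2 is O(~a -> r); contrapositively O(~r -> a). Since O(~r) holds, K gives O(a).
The contrapositive of premise 1 (O(t -> ~a)) is O(a -> ~t), and O(a) is already established, so O(~t).
Premise 6 is O(h -> t); contrapositively O(~t -> ~h). Since O(~t) holds, K gives O(~h).
Premise 8 is O(~h -> n); since O(~h), deontic closure gives O(n).
With premise 13, O(n -> j), the K-axiom yields O(j).
Premises 3, 5, 7, 9, 10, 12 do not contribute to this derivation.
Thus O(j), which is F(~j): ~j is forbidden.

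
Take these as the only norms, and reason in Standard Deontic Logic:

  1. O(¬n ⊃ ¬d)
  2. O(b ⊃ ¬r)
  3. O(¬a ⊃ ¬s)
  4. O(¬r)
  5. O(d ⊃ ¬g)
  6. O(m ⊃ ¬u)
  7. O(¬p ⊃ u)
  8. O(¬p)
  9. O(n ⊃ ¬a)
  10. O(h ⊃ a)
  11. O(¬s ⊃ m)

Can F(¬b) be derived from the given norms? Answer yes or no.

No

Premise 2 is O(b ⊃ ¬r); even if O(¬r) held, inferring O(b) would be affirming the consequent — invalid.
No other premise forces O(b). An ideal world satisfying every premise can still have ¬b true, so F(¬b) is not derivable.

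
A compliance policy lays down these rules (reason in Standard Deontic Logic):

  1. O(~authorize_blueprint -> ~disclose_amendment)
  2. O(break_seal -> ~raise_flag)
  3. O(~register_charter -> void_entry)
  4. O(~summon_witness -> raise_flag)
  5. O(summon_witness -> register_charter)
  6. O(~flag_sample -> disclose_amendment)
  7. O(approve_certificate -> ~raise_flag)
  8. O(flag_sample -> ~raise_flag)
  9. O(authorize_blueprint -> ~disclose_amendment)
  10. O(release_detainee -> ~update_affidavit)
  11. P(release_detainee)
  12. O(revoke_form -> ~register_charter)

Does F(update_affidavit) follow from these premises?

No

Premise 10 is O(release_detainee -> ~update_affidavit), but O(release_detainee) is not derivable from the premises (the permission P(release_detainee) asserts only ~O(~release_detainee), not O(release_detainee)), so it does not yield O(~update_affidavit).
No other premise forces O(~update_affidavit). An ideal world satisfying every premise can still have update_affidavit true, so F(update_affidavit) is not derivable.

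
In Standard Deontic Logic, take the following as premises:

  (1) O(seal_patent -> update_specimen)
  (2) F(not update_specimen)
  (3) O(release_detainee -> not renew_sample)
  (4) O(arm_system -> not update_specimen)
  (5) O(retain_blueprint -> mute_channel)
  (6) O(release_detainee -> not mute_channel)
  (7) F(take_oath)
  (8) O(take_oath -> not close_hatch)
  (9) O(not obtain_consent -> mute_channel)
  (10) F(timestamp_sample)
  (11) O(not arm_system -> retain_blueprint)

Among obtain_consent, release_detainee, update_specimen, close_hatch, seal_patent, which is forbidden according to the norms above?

F(not update_specimen) at premise 2 means O(update_specimen).
Premise 4, O(arm_system -> not update_specimen), contraposes to O(update_specimen -> not arm_system); with O(update_specimen) we get O(not arm_system).
Applying K to premise 11 (O(not arm_system -> retain_blueprint)) and O(not arm_system) yields O(retain_blueprint).
With premise 5, O(retain_blueprint -> mute_channel), the K-axiom yields O(mute_channel).
The contrapositive of premise 6 (O(release_detainee -> not mute_channel)) is O(mute_channel -> not release_detainee), and O(mute_channel) is already established, so O(not release_detainee).
So O(not release_detainee) holds, i.e. release_detainee is forbidden. None of the other listed options is forbidden under the premises.

release_detainee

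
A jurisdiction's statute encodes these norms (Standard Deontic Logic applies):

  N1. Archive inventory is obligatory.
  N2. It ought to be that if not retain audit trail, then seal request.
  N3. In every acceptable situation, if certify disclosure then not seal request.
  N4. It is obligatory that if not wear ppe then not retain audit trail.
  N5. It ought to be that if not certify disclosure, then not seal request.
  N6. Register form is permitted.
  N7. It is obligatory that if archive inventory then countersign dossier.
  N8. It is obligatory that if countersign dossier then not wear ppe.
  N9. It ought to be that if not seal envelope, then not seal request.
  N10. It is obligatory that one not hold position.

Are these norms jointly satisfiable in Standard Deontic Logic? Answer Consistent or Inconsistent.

Premises 3 and 5 are O(certify_disclosure → ¬seal_request) and O(¬certify_disclosure → ¬seal_request); every ideal world satisfies certify_disclosure or ¬certify_disclosure, so in either case ¬seal_request holds — hence O(¬seal_request).
Premise 2 is O(¬retain_audit_trail → seal_request); contrapositively O(¬seal_request → retain_audit_trail). Since O(¬seal_request) holds, K gives O(retain_audit_trail).
Premise 4 is O(¬wear_ppe → ¬retain_audit_trail); contrapositively O(retain_audit_trail → wear_ppe). Since O(retain_audit_trail) holds, K gives O(wear_ppe).
Premise 8 is O(countersign_dossier → ¬wear_ppe); contrapositively O(wear_ppe → ¬countersign_dossier). Since O(wear_ppe) holds, K gives O(¬countersign_dossier).
Premise 7 is O(archive_inventory → countersign_dossier); contrapositively O(¬countersign_dossier → ¬archive_inventory). Since O(¬countersign_dossier) holds, K gives O(¬archive_inventory).
Yet premise 1 states O(archive_inventory).
We now have both O(¬archive_inventory) and O(archive_inventory) — archive_inventory is simultaneously obligatory and forbidden, violating the D-axiom.

Inconsistent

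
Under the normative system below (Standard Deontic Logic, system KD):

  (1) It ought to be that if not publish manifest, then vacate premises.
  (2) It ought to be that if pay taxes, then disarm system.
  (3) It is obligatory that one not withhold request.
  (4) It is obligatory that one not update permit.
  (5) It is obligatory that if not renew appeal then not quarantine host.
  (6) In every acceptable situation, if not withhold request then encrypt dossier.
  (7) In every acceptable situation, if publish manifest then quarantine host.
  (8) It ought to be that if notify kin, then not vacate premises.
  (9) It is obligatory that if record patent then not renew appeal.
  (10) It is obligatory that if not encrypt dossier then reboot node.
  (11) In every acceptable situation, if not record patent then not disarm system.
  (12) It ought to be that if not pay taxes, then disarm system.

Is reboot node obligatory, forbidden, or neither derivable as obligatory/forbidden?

Premise 10 is O(¬encrypt_dossier → reboot_node), but O(¬encrypt_dossier) is not derivable from the premises, so it does not yield O(reboot_node).
No premise or chain of K-axiom applications forces O(reboot_node), and none forces O(¬reboot_node). So reboot_node is neither obligatory nor forbidden under these norms.

Neither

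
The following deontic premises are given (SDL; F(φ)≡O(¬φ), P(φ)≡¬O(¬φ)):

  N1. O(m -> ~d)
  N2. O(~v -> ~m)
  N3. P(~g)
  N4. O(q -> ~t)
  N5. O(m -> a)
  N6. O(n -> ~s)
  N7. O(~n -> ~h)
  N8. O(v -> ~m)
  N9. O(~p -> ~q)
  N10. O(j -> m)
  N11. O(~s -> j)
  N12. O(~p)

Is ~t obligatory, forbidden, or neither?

Neither

Premise 4 is O(q -> ~t), but O(q) is not derivable from the premises, so it does not yield O(~t).
No premise or chain of K-axiom applications forces O(~t), and none forces O(t). So ~t is neither obligatory nor forbidden under these norms.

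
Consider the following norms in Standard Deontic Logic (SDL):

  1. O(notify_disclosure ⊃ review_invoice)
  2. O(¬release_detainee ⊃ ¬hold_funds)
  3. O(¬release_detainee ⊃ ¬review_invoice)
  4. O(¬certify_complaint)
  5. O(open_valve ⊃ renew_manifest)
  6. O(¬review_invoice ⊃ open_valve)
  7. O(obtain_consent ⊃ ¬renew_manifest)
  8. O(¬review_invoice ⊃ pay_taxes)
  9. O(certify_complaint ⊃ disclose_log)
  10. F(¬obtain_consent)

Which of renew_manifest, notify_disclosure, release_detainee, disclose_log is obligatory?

Premise 10 is F(¬obtain_consent), i.e. O(obtain_consent).
Premise 7 is O(obtain_consent ⊃ ¬renew_manifest); since O(obtain_consent), deontic closure gives O(¬renew_manifest).
Premise 5 is O(open_valve ⊃ renew_manifest); contrapositively O(¬renew_manifest ⊃ ¬open_valve). Since O(¬renew_manifest) holds, K gives O(¬open_valve).
Premise 6, O(¬review_invoice ⊃ open_valve), contraposes to O(¬open_valve ⊃ review_invoice); with O(¬open_valve) we get O(review_invoice).
Premise 3, O(¬release_detainee ⊃ ¬review_invoice), contraposes to O(review_invoice ⊃ release_detainee); with O(review_invoice) we get O(release_detainee).
So O(release_detainee) holds — release_detainee is obligatory. None of the other listed options is made obligatory by any chain of premises.

release_detainee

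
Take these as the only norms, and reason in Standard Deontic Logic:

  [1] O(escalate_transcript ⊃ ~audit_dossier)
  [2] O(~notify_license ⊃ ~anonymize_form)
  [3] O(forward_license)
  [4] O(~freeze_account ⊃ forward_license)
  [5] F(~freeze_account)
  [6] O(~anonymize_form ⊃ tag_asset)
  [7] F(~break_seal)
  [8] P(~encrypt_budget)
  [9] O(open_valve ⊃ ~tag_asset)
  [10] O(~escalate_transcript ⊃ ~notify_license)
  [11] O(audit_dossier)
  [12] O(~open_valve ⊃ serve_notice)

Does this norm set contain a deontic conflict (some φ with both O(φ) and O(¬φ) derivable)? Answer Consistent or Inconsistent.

Premise 4 is O(~freeze_account ⊃ forward_license); even if O(forward_license) held, inferring O(~freeze_account) would be affirming the consequent — invalid.
So O(~freeze_account) is not derivable, and the apparent clash with O(freeze_account) does not arise.
A world satisfying every obligation exists (e.g. anonymize_form=false, audit_dossier=true, break_seal=true, encrypt_budget=false, escalate_transcript=false, forward_license=true, freeze_account=true, notify_license=false, open_valve=false, serve_notice=true, tag_asset=true); no atom is both obligatory and forbidden, so the set is consistent.

Consistent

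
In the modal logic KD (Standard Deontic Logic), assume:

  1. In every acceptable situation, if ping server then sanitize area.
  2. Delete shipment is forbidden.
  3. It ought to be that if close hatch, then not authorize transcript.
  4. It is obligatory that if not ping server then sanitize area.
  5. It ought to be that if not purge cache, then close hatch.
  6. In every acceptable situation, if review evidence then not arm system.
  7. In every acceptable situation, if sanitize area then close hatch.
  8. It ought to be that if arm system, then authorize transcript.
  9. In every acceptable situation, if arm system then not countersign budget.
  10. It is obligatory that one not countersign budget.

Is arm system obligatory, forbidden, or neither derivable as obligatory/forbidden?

Premises 1 and 4 are O(ping_server → sanitize_area) and O(¬ping_server → sanitize_area); every ideal world satisfies ping_server or ¬ping_server, so in either case sanitize_area holds — hence O(sanitize_area).
Premise 7 is O(sanitize_area → close_hatch); since O(sanitize_area), deontic closure gives O(close_hatch).
Applying K to premise 3 (O(close_hatch → ¬authorize_transcript)) and O(close_hatch) yields O(¬authorize_transcript).
Premise 8, O(arm_system → authorize_transcript), contraposes to O(¬authorize_transcript → ¬arm_system); with O(¬authorize_transcript) we get O(¬arm_system).
Premises 2, 5, 6, 9, 10 do not contribute to this derivation.
Thus O(¬arm_system), which is F(arm_system): arm_system is forbidden.

Forbidden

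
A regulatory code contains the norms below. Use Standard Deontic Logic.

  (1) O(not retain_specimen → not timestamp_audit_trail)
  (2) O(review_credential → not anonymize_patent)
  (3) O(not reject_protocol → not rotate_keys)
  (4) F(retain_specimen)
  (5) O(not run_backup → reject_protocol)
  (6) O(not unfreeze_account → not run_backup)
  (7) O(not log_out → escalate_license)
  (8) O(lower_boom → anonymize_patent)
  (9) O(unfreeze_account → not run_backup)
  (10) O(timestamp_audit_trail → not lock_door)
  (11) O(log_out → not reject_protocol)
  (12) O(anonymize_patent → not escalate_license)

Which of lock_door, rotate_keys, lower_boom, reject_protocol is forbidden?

lower_boom

Premises 9 and 6 cover both cases: O(unfreeze_account → not run_backup) and O(not unfreeze_account → not run_backup). Since unfreeze_account ∨ not unfreeze_account is a tautology, O(not run_backup) follows.
Applying K to premise 5 (O(not run_backup → reject_protocol)) and O(not run_backup) yields O(reject_protocol).
The contrapositive of premise 11 (O(log_out → not reject_protocol)) is O(reject_protocol → not log_out), and O(reject_protocol) is already established, so O(not log_out).
From O(not log_out) and premise 7, O(not log_out → escalate_license), we obtain O(escalate_license).
Premise 12, O(anonymize_patent → not escalate_license), contraposes to O(escalate_license → not anonymize_patent); with O(escalate_license) we get O(not anonymize_patent).
Premise 8, O(lower_boom → anonymize_patent), contraposes to O(not anonymize_patent → not lower_boom); with O(not anonymize_patent) we get O(not lower_boom).
So O(not lower_boom) holds, i.e. lower_boom is forbidden. None of the other listed options is forbidden under the premises.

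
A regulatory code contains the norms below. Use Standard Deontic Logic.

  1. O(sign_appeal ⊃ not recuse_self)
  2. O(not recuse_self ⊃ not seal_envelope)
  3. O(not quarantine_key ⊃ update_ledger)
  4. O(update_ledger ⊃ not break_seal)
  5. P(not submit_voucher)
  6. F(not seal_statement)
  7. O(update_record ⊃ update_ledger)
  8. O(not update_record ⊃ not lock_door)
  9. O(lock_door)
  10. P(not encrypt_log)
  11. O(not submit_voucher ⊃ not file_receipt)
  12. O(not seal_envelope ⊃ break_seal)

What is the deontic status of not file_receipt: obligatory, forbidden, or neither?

Neither

Premise 11 is O(not submit_voucher ⊃ not file_receipt), but O(not submit_voucher) is not derivable from the premises (the permission P(not submit_voucher) asserts only not O(submit_voucher), not O(not submit_voucher)), so it does not yield O(not file_receipt).
No premise or chain of K-axiom applications forces O(not file_receipt), and none forces O(file_receipt). So not file_receipt is neither obligatory nor forbidden under these norms.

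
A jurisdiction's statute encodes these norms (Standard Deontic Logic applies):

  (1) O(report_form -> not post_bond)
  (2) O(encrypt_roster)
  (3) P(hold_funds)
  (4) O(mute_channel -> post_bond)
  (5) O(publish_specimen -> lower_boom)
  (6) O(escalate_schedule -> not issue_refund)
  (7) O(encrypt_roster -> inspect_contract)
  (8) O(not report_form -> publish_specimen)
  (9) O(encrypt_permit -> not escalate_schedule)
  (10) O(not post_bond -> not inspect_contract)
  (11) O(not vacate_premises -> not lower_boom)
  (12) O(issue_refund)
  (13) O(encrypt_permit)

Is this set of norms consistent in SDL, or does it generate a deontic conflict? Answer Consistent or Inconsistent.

Consistent

Premise 6 is O(escalate_schedule -> not issue_refund), but O(escalate_schedule) is not derivable from the premises, so it does not yield O(not issue_refund).
So O(not issue_refund) is not derivable, and the apparent clash with O(issue_refund) does not arise.
A world satisfying every obligation exists (e.g. encrypt_permit=true, encrypt_roster=true, escalate_schedule=false, hold_funds=false, inspect_contract=true, issue_refund=true, lower_boom=true, mute_channel=false, post_bond=true, publish_specimen=true, report_form=false, vacate_premises=true); no atom is both obligatory and forbidden, so the set is consistent.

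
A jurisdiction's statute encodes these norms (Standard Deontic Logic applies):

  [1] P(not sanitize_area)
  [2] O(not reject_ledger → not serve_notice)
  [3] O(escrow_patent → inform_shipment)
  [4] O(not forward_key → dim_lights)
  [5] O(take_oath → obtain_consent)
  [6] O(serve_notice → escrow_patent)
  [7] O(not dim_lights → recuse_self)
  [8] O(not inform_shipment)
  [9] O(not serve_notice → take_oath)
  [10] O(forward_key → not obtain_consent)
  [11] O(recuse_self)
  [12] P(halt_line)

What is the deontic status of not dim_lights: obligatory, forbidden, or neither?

Forbidden

From premise 8 we have O(not inform_shipment).
Premise 3 is O(escrow_patent → inform_shipment); contrapositively O(not inform_shipment → not escrow_patent). Since O(not inform_shipment) holds, K gives O(not escrow_patent).
Premise 6, O(serve_notice → escrow_patent), contraposes to O(not escrow_patent → not serve_notice); with O(not escrow_patent) we get O(not serve_notice).
Premise 9 is O(not serve_notice → take_oath); since O(not serve_notice), deontic closure gives O(take_oath).
Applying K to premise 5 (O(take_oath → obtain_consent)) and O(take_oath) yields O(obtain_consent).
The contrapositive of premise 10 (O(forward_key → not obtain_consent)) is O(obtain_consent → not forward_key), and O(obtain_consent) is already established, so O(not forward_key).
Applying K to premise 4 (O(not forward_key → dim_lights)) and O(not forward_key) yields O(dim_lights).
Premises 1, 2, 7, 11, 12 do not contribute to this derivation.
Thus O(dim_lights), which is F(not dim_lights): not dim_lights is forbidden.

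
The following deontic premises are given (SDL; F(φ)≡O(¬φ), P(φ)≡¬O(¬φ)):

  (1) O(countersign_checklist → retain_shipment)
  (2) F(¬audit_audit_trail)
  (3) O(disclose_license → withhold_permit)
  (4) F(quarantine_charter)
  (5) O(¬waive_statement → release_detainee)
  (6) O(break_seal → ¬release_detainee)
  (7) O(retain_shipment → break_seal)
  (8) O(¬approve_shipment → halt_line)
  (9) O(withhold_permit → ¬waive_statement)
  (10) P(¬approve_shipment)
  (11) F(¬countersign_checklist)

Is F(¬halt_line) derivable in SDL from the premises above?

Premise 8 is O(¬approve_shipment → halt_line), but O(¬approve_shipment) is not derivable from the premises (the permission P(¬approve_shipment) asserts only ¬O(approve_shipment), not O(¬approve_shipment)), so it does not yield O(halt_line).
No other premise forces O(halt_line). An ideal world satisfying every premise can still have ¬halt_line true, so F(¬halt_line) is not derivable.

No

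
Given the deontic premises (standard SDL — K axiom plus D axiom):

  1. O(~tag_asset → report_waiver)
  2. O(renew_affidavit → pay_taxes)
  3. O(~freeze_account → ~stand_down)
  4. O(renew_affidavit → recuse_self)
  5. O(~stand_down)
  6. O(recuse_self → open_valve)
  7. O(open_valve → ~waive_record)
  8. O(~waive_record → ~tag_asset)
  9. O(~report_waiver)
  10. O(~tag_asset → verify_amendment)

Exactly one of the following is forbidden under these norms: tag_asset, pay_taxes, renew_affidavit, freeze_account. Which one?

renew_affidavit

Premise 9 states O(~report_waiver) outright.
The contrapositive of premise 1 (O(~tag_asset → report_waiver)) is O(~report_waiver → tag_asset), and O(~report_waiver) is already established, so O(tag_asset).
Premise 8 is O(~waive_record → ~tag_asset); contrapositively O(tag_asset → waive_record). Since O(tag_asset) holds, K gives O(waive_record).
Premise 7, O(open_valve → ~waive_record), contraposes to O(waive_record → ~open_valve); with O(waive_record) we get O(~open_valve).
The contrapositive of premise 6 (O(recuse_self → open_valve)) is O(~open_valve → ~recuse_self), and O(~open_valve) is already established, so O(~recuse_self).
Premise 4, O(renew_affidavit → recuse_self), contraposes to O(~recuse_self → ~renew_affidavit); with O(~recuse_self) we get O(~renew_affidavit).
So O(~renew_affidavit) holds, i.e. renew_affidavit is forbidden. None of the other listed options is forbidden under the premises.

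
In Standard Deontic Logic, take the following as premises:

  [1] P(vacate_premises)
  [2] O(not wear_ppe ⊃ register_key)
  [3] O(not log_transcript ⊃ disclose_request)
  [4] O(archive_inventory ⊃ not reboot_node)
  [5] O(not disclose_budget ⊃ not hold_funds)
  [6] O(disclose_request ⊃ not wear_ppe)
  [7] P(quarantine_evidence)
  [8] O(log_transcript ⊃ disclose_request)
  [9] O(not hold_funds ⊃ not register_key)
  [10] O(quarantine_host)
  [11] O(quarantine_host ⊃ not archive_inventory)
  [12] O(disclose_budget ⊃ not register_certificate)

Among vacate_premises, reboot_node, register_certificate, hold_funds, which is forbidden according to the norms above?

register_certificate

Premises 8 and 3 cover both cases: O(log_transcript ⊃ disclose_request) and O(not log_transcript ⊃ disclose_request). Since log_transcript ∨ not log_transcript is a tautology, O(disclose_request) follows.
Applying K to premise 6 (O(disclose_request ⊃ not wear_ppe)) and O(disclose_request) yields O(not wear_ppe).
Premise 2 is O(not wear_ppe ⊃ register_key); since O(not wear_ppe), deontic closure gives O(register_key).
Premise 9, O(not hold_funds ⊃ not register_key), contraposes to O(register_key ⊃ hold_funds); with O(register_key) we get O(hold_funds).
The contrapositive of premise 5 (O(not disclose_budget ⊃ not hold_funds)) is O(hold_funds ⊃ disclose_budget), and O(hold_funds) is already established, so O(disclose_budget).
Applying K to premise 12 (O(disclose_budget ⊃ not register_certificate)) and O(disclose_budget) yields O(not register_certificate).
So O(not register_certificate) holds, i.e. register_certificate is forbidden. None of the other listed options is forbidden under the premises.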